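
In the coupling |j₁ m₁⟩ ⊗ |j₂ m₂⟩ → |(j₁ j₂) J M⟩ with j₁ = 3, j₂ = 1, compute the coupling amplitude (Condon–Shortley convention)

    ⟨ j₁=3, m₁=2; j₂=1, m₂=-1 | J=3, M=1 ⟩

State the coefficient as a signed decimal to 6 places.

j₁+j₂−J=1  J+j₁−j₂=5  J−j₁+j₂=1  j₁+j₂+J+1=8
(j₁±m₁, j₂±m₂, J±M) = (5,1,0,2,4,2)
P² = 240
sum k=0..0:
  [0] +1/24 = 1/24
S = 1/24
C² = P²·S² = 5/12 ; C = +0.645497

+0.645497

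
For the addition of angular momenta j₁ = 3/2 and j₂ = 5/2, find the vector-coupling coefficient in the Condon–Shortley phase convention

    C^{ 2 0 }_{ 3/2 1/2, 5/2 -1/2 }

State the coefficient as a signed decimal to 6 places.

j₁+j₂−J=2  J+j₁−j₂=1  J−j₁+j₂=3  j₁+j₂+J+1=7
(j₁±m₁, j₂±m₂, J±M) = (2,1,2,3,2,2)
P² = 8/7
sum k=0..1:
  [0] +1/4 = 1/4
  [1] −1/2 = -1/2
S = -1/4
C² = P²·S² = 1/14 ; C = -0.267261

-0.267261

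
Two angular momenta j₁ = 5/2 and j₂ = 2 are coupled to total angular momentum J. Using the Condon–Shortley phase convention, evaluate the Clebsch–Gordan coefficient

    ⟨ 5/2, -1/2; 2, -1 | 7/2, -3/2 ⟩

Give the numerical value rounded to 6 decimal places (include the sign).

j₁+j₂−J=1  J+j₁−j₂=4  J−j₁+j₂=3  j₁+j₂+J+1=9
(j₁±m₁, j₂±m₂, J±M) = (2,3,1,3,2,5)
P² = 384/7
sum k=0..1:
  [0] +1/12 = 1/12
  [1] −1/24 = -1/24
S = 1/24
C² = P²·S² = 2/21 ; C = +0.308607

+0.308607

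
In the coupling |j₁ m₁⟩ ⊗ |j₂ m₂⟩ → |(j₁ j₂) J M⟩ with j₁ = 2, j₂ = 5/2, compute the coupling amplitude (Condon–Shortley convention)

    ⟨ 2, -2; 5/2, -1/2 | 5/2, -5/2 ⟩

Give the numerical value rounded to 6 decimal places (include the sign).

j₁+j₂−J=2  J+j₁−j₂=2  J−j₁+j₂=3  j₁+j₂+J+1=8
(j₁±m₁, j₂±m₂, J±M) = (0,4,2,3,0,5)
P² = 864/7
sum k=2..2:
  [2] +1/24 = 1/24
S = 1/24
C² = P²·S² = 3/14 ; C = +0.462910

+√(3/14) = +0.462910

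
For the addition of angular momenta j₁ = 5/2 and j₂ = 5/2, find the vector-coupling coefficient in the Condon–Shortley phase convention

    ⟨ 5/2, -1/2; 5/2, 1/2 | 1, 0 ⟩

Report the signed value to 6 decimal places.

+0.119523

j₁+j₂−J=4  J+j₁−j₂=1  J−j₁+j₂=1  j₁+j₂+J+1=7
(j₁±m₁, j₂±m₂, J±M) = (2,3,3,2,1,1)
P² = 72/35
sum k=2..3:
  [2] +1/4 = 1/4
  [3] −1/6 = -1/6
S = 1/12
C² = P²·S² = 1/70 ; C = +0.119523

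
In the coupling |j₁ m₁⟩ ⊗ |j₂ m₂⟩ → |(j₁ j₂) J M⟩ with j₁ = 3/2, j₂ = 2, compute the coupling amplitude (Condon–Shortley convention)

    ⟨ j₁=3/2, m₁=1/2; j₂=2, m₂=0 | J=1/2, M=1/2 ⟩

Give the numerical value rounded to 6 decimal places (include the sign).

triangle: 3!*0!*1!/5! = 6/120
(j±m)!: 2!*1!*2!*2!*1!*0! = 8
prefactor² = (2J+1)*Δ*N² = 4/5
  k=1: −1/(1!*2!*0!*1!*0!*0!) = -1/2
Σ = -1/2  ⇒  CG² = 4/5*(-1/2)² = 1/5
CG = −√(1/5) = -0.447214

-0.447214  (= −√(1/5))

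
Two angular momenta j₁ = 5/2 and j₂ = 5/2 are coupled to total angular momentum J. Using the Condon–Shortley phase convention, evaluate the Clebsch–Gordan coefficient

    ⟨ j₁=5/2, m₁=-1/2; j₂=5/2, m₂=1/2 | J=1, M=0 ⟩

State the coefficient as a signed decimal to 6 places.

j₁+j₂−J=4  J+j₁−j₂=1  J−j₁+j₂=1  j₁+j₂+J+1=7
(j₁±m₁, j₂±m₂, J±M) = (2,3,3,2,1,1)
P² = 72/35
sum k=2..3:
  [2] +1/4 = 1/4
  [3] −1/6 = -1/6
S = 1/12
C² = P²·S² = 1/70 ; C = +0.119523

+0.119523  (= +√(1/70))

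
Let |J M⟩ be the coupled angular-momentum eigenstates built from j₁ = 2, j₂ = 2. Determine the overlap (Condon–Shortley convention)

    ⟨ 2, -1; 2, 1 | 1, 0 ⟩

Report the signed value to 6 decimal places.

+√(1/10) ≈ +0.316228

j₁+j₂−J=3  J+j₁−j₂=1  J−j₁+j₂=1  j₁+j₂+J+1=6
(j₁±m₁, j₂±m₂, J±M) = (1,3,3,1,1,1)
P² = 9/10
sum k=2..3:
  [2] +1/2 = 1/2
  [3] −1/6 = -1/6
S = 1/3
C² = P²·S² = 1/10 ; C = +0.316228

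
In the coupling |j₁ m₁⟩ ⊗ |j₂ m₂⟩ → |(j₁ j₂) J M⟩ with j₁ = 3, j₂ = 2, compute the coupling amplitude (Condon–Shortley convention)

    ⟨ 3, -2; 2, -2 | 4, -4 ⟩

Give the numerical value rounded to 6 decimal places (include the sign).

+0.632456  (= +√(2/5))

√[9·1!5!3!/10! · 1!5!0!4!0!8!] = √(207360)
  +(−1)^0/∏(0,1,5,0,0,3)! = 1/720  (running 1/720)
⟨..|..⟩ = √(207360)·(1/720) = +0.632456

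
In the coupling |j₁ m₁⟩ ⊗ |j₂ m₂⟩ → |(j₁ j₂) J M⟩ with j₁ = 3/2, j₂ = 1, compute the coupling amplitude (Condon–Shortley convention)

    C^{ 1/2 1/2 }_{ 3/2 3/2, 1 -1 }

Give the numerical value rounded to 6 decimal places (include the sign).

+√(1/2) = +0.707107

triangle: 2!·1!·0!/4! = 2/24
(j±m)!: 3!·0!·0!·2!·1!·0! = 12
prefactor² = (2J+1)·Δ·N² = 2
  k=0: +1/(0!·2!·0!·0!·1!·0!) = 1/2
Σ = 1/2  ⇒  CG² = 2·1/2² = 1/2
CG = +√(1/2) = +0.707107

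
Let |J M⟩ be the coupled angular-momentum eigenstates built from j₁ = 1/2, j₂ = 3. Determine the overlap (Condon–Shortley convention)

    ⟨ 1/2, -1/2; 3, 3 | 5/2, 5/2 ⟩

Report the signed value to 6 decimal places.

√[6·1!0!5!/7! · 0!1!6!0!5!0!] = √(86400/7)
  +(−1)^1/∏(1,0,0,5,0,0)! = -1/120  (running -1/120)
⟨..|..⟩ = √(86400/7)·(-1/120) = -0.925820

−√(6/7) = -0.925820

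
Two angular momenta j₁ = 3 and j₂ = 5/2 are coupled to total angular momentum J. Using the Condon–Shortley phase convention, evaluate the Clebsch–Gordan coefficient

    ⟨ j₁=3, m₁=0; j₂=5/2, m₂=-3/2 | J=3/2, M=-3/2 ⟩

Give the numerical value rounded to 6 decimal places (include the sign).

triangle: 4!×2!×1!/8! = 48/40320
(j±m)!: 3!×3!×1!×4!×0!×3! = 5184
prefactor² = (2J+1)×Δ×N² = 864/35
  k=1: −1/(1!×3!×2!×0!×0!×1!) = -1/12
Σ = -1/12  ⇒  CG² = 864/35×(-1/12)² = 6/35
CG = −√(6/35) = -0.414039

-0.414039  (= −√(6/35))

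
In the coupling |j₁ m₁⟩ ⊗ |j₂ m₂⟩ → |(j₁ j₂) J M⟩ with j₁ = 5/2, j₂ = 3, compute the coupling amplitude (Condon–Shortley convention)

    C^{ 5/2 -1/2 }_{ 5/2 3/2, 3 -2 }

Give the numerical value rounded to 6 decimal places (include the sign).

triangle: 3!×2!×3!/9! = 72/362880
(j±m)!: 4!×1!×1!×5!×2!×3! = 34560
prefactor² = (2J+1)×Δ×N² = 288/7
  k=0: +1/(0!×3!×1!×1!×1!×2!) = 1/12
  k=1: −1/(1!×2!×0!×0!×2!×3!) = -1/24
Σ = 1/24  ⇒  CG² = 288/7×1/24² = 1/14
CG = +√(1/14) = +0.267261

+√(1/14) = +0.267261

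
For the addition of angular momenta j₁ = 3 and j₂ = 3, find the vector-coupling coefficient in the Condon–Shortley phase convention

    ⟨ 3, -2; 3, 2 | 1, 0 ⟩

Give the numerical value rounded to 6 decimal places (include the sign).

triangle: 5!×1!×1!/8! = 120/40320
(j±m)!: 1!×5!×5!×1!×1!×1! = 14400
prefactor² = (2J+1)×Δ×N² = 900/7
  k=4: +1/(4!×1!×1!×1!×0!×0!) = 1/24
  k=5: −1/(5!×0!×0!×0!×1!×1!) = -1/120
Σ = 1/30  ⇒  CG² = 900/7×1/30² = 1/7
CG = +√(1/7) = +0.377964

+√(1/7) ≈ +0.377964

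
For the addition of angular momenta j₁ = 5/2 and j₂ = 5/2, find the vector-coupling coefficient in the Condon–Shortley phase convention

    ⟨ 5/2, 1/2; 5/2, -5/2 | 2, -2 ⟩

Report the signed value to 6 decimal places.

+0.422577  (= +√(5/28))

j₁+j₂−J=3  J+j₁−j₂=2  J−j₁+j₂=2  j₁+j₂+J+1=8
(j₁±m₁, j₂±m₂, J±M) = (3,2,0,5,0,4)
P² = 720/7
sum k=0..0:
  [0] +1/24 = 1/24
S = 1/24
C² = P²·S² = 5/28 ; C = +0.422577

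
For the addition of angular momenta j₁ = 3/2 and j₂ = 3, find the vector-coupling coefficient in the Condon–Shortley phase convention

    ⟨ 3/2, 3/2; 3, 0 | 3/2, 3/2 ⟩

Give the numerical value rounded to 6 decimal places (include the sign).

j₁+j₂−J=3  J+j₁−j₂=0  J−j₁+j₂=3  j₁+j₂+J+1=7
(j₁±m₁, j₂±m₂, J±M) = (3,0,3,3,3,0)
P² = 1296/35
sum k=0..0:
  [0] +1/36 = 1/36
S = 1/36
C² = P²·S² = 1/35 ; C = +0.169031

+√(1/35) ≈ +0.169031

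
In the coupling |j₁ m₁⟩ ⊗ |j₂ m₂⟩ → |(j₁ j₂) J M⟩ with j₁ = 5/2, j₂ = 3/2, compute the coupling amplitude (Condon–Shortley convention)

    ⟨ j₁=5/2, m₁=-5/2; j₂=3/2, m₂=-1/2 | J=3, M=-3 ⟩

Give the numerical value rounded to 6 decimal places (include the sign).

triangle: 1!×4!×2!/8! = 48/40320
(j±m)!: 0!×5!×1!×2!×0!×6! = 172800
prefactor² = (2J+1)×Δ×N² = 1440
  k=1: −1/(1!×0!×4!×0!×0!×2!) = -1/48
Σ = -1/48  ⇒  CG² = 1440×(-1/48)² = 5/8
CG = −√(5/8) = -0.790569

−√(5/8) ≈ -0.790569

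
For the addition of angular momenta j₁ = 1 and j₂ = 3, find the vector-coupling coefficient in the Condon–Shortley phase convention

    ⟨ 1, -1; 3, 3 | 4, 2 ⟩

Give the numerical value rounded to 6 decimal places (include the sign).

+0.188982  (= +√(1/28))

√[9·0!2!6!/9! · 0!2!6!0!6!2!] = √(518400/7)
  +(−1)^0/∏(0,0,2,6,0,0)! = 1/1440  (running 1/1440)
⟨..|..⟩ = √(518400/7)·(1/1440) = +0.188982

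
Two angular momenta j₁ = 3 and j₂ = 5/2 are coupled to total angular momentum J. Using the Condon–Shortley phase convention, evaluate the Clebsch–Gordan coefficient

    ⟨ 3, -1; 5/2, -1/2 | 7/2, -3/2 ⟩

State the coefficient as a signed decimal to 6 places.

−√(5/21) ≈ -0.487950

√[8·2!4!3!/10! · 2!4!2!3!2!5!] = √(3072/35)
  +(−1)^0/∏(0,2,4,2,0,1)! = 1/96  (running 1/96)
  +(−1)^1/∏(1,1,3,1,1,2)! = -1/12  (running -7/96)
  +(−1)^2/∏(2,0,2,0,2,3)! = 1/48  (running -5/96)
⟨..|..⟩ = √(3072/35)·(-5/96) = -0.487950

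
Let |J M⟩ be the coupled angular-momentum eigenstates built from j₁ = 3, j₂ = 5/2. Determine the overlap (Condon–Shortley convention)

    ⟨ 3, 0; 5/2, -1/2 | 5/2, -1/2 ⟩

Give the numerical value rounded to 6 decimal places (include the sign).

-0.276026

j₁+j₂−J=3  J+j₁−j₂=3  J−j₁+j₂=2  j₁+j₂+J+1=9
(j₁±m₁, j₂±m₂, J±M) = (3,3,2,3,2,3)
P² = 216/35
sum k=0..2:
  [0] +1/72 = 1/72
  [1] −1/4 = -1/4
  [2] +1/8 = 1/8
S = -1/9
C² = P²·S² = 8/105 ; C = -0.276026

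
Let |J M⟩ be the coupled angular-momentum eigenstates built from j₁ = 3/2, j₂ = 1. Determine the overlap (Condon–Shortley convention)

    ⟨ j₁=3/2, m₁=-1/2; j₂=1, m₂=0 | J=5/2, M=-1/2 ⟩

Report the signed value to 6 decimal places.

triangle: 0!*3!*2!/6! = 12/720
(j±m)!: 1!*2!*1!*1!*2!*3! = 24
prefactor² = (2J+1)*Δ*N² = 12/5
  k=0: +1/(0!*0!*2!*1!*1!*1!) = 1/2
Σ = 1/2  ⇒  CG² = 12/5*1/2² = 3/5
CG = +√(3/5) = +0.774597

+√(3/5) = +0.774597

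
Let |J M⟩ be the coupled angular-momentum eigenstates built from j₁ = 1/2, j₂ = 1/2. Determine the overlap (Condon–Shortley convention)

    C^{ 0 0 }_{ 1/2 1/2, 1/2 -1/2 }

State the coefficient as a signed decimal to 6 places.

+0.707107

j₁+j₂−J=1  J+j₁−j₂=0  J−j₁+j₂=0  j₁+j₂+J+1=2
(j₁±m₁, j₂±m₂, J±M) = (1,0,0,1,0,0)
P² = 1/2
sum k=0..0:
  [0] +1/1 = 1
S = 1
C² = P²·S² = 1/2 ; C = +0.707107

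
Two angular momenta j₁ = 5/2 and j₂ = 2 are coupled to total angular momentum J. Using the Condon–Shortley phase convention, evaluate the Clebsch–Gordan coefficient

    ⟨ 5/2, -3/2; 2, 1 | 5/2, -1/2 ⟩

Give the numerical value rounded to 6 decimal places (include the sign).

j₁+j₂−J=2  J+j₁−j₂=3  J−j₁+j₂=2  j₁+j₂+J+1=8
(j₁±m₁, j₂±m₂, J±M) = (1,4,3,1,2,3)
P² = 216/35
sum k=1..2:
  [1] −1/12 = -1/12
  [2] +1/4 = 1/4
S = 1/6
C² = P²·S² = 6/35 ; C = +0.414039

+√(6/35) ≈ +0.414039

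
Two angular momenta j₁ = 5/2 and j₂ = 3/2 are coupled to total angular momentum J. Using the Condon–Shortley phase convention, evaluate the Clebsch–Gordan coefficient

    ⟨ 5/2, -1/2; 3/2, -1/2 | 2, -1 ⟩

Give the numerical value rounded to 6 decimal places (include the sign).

√[5·2!3!1!/7! · 2!3!1!2!1!3!] = √(12/7)
  +(−1)^0/∏(0,2,3,1,0,0)! = 1/12  (running 1/12)
  +(−1)^1/∏(1,1,2,0,1,1)! = -1/2  (running -5/12)
⟨..|..⟩ = √(12/7)·(-5/12) = -0.545545

−√(25/84) = -0.545545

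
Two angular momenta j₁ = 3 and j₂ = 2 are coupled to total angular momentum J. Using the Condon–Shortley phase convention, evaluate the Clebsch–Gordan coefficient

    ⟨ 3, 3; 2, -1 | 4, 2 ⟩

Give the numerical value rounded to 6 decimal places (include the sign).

triangle: 1!×5!×3!/10! = 720/3628800
(j±m)!: 6!×0!×1!×3!×6!×2! = 6220800
prefactor² = (2J+1)×Δ×N² = 77760/7
  k=0: +1/(0!×1!×0!×1!×5!×2!) = 1/240
Σ = 1/240  ⇒  CG² = 77760/7×1/240² = 27/140
CG = +√(27/140) = +0.439155

+√(27/140) = +0.439155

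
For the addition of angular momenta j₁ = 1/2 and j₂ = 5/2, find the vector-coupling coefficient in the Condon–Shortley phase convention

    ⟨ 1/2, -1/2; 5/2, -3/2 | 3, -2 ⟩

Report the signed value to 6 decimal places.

triangle: 0!·1!·5!/7! = 120/5040
(j±m)!: 0!·1!·1!·4!·1!·5! = 2880
prefactor² = (2J+1)·Δ·N² = 480
  k=0: +1/(0!·0!·1!·1!·0!·4!) = 1/24
Σ = 1/24  ⇒  CG² = 480·1/24² = 5/6
CG = +√(5/6) = +0.912871

+√(5/6) ≈ +0.912871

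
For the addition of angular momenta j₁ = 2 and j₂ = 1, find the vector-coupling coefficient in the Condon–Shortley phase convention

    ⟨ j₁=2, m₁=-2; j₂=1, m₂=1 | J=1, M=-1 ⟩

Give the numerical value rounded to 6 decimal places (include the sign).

√[3·2!2!0!/5! · 0!4!2!0!0!2!] = √(48/5)
  +(−1)^2/∏(2,0,2,0,0,0)! = 1/4  (running 1/4)
⟨..|..⟩ = √(48/5)·(1/4) = +0.774597

+0.774597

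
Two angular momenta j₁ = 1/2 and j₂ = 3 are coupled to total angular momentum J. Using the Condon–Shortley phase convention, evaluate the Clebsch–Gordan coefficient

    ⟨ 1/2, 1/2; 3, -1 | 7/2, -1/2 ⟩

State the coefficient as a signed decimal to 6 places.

j₁+j₂−J=0  J+j₁−j₂=1  J−j₁+j₂=6  j₁+j₂+J+1=8
(j₁±m₁, j₂±m₂, J±M) = (1,0,2,4,3,4)
P² = 6912/7
sum k=0..0:
  [0] +1/48 = 1/48
S = 1/48
C² = P²·S² = 3/7 ; C = +0.654654

+0.654654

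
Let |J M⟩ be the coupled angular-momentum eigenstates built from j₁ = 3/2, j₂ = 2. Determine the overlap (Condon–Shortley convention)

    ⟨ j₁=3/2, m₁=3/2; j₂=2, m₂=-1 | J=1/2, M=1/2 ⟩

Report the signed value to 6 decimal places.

√[2·3!0!1!/5! · 3!0!1!3!1!0!] = √(18/5)
  +(−1)^0/∏(0,3,0,1,0,0)! = 1/6  (running 1/6)
⟨..|..⟩ = √(18/5)·(1/6) = +0.316228

+√(1/10) = +0.316228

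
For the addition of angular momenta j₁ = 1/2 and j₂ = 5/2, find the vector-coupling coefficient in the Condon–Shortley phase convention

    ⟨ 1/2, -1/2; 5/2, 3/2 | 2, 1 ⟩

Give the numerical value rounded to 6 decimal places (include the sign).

−√(2/3) ≈ -0.816497

j₁+j₂−J=1  J+j₁−j₂=0  J−j₁+j₂=4  j₁+j₂+J+1=6
(j₁±m₁, j₂±m₂, J±M) = (0,1,4,1,3,1)
P² = 24
sum k=1..1:
  [1] −1/6 = -1/6
S = -1/6
C² = P²·S² = 2/3 ; C = -0.816497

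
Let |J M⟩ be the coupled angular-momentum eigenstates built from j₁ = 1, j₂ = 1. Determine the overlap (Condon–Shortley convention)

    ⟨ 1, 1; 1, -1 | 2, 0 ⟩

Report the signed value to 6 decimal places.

+√(1/6) = +0.408248

j₁+j₂−J=0  J+j₁−j₂=2  J−j₁+j₂=2  j₁+j₂+J+1=5
(j₁±m₁, j₂±m₂, J±M) = (2,0,0,2,2,2)
P² = 8/3
sum k=0..0:
  [0] +1/4 = 1/4
S = 1/4
C² = P²·S² = 1/6 ; C = +0.408248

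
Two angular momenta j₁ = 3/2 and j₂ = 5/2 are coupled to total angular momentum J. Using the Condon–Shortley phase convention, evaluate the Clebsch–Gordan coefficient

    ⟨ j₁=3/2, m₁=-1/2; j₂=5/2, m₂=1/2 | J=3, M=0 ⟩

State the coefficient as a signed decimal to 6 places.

-0.447214

triangle: 1!·2!·4!/8! = 48/40320
(j±m)!: 1!·2!·3!·2!·3!·3! = 864
prefactor² = (2J+1)·Δ·N² = 36/5
  k=0: +1/(0!·1!·2!·3!·0!·1!) = 1/12
  k=1: −1/(1!·0!·1!·2!·1!·2!) = -1/4
Σ = -1/6  ⇒  CG² = 36/5·(-1/6)² = 1/5
CG = −√(1/5) = -0.447214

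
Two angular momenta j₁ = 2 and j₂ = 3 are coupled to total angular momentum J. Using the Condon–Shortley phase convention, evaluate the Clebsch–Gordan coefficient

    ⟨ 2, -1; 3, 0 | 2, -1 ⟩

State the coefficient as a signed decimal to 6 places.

√[5·3!1!3!/8! · 1!3!3!3!1!3!] = √(81/14)
  +(−1)^2/∏(2,1,1,1,0,2)! = 1/4  (running 1/4)
  +(−1)^3/∏(3,0,0,0,1,3)! = -1/36  (running 2/9)
⟨..|..⟩ = √(81/14)·(2/9) = +0.534522

+0.534522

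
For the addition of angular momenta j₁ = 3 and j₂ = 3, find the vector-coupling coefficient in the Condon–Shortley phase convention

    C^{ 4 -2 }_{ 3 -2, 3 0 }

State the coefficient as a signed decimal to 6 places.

√[9·2!4!4!/11! · 1!5!3!3!2!6!] = √(124416/77)
  +(−1)^1/∏(1,1,4,2,0,2)! = -1/96  (running -1/96)
  +(−1)^2/∏(2,0,3,1,1,3)! = 1/72  (running 1/288)
⟨..|..⟩ = √(124416/77)·(1/288) = +0.139573

+0.139573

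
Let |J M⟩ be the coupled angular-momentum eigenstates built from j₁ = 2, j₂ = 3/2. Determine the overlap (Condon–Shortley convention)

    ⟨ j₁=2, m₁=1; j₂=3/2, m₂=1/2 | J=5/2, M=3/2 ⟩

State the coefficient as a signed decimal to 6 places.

√[6·1!3!2!/7! · 3!1!2!1!4!1!] = √(144/35)
  +(−1)^0/∏(0,1,1,2,2,0)! = 1/4  (running 1/4)
  +(−1)^1/∏(1,0,0,1,3,1)! = -1/6  (running 1/12)
⟨..|..⟩ = √(144/35)·(1/12) = +0.169031

+√(1/35) ≈ +0.169031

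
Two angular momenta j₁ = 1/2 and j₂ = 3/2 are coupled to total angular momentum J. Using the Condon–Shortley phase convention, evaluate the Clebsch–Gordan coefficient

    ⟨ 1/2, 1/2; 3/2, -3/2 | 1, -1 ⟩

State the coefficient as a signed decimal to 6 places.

√[3·1!0!2!/4! · 1!0!0!3!0!2!] = √(3)
  +(−1)^0/∏(0,1,0,0,0,2)! = 1/2  (running 1/2)
⟨..|..⟩ = √(3)·(1/2) = +0.866025

+0.866025  (= +√(3/4))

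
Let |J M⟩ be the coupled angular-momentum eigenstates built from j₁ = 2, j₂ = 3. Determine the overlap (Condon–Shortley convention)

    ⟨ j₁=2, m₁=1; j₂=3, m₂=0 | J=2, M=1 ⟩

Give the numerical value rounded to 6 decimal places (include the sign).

√[5·3!1!3!/8! · 3!1!3!3!3!1!] = √(81/14)
  +(−1)^0/∏(0,3,1,3,0,0)! = 1/36  (running 1/36)
  +(−1)^1/∏(1,2,0,2,1,1)! = -1/4  (running -2/9)
⟨..|..⟩ = √(81/14)·(-2/9) = -0.534522

-0.534522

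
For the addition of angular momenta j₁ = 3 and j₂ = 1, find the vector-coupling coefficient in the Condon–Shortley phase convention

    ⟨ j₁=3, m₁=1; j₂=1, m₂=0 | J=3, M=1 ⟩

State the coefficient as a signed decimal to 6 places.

+√(1/12) = +0.288675

triangle: 1!×5!×1!/8! = 120/40320
(j±m)!: 4!×2!×1!×1!×4!×2! = 2304
prefactor² = (2J+1)×Δ×N² = 48
  k=0: +1/(0!×1!×2!×1!×3!×0!) = 1/12
  k=1: −1/(1!×0!×1!×0!×4!×1!) = -1/24
Σ = 1/24  ⇒  CG² = 48×1/24² = 1/12
CG = +√(1/12) = +0.288675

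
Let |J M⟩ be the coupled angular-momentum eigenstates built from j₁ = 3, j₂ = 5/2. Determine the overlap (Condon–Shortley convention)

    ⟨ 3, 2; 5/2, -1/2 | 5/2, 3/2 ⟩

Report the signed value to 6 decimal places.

−√(1/14) = -0.267261

triangle: 3!×3!×2!/9! = 72/362880
(j±m)!: 5!×1!×2!×3!×4!×1! = 34560
prefactor² = (2J+1)×Δ×N² = 288/7
  k=0: +1/(0!×3!×1!×2!×2!×0!) = 1/24
  k=1: −1/(1!×2!×0!×1!×3!×1!) = -1/12
Σ = -1/24  ⇒  CG² = 288/7×(-1/24)² = 1/14
CG = −√(1/14) = -0.267261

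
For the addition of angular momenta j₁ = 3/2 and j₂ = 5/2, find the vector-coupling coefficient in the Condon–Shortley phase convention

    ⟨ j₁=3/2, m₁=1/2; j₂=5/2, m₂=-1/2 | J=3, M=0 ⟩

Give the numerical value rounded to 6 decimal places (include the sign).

√[7·1!2!4!/8! · 2!1!2!3!3!3!] = √(36/5)
  +(−1)^0/∏(0,1,1,2,1,2)! = 1/4  (running 1/4)
  +(−1)^1/∏(1,0,0,1,2,3)! = -1/12  (running 1/6)
⟨..|..⟩ = √(36/5)·(1/6) = +0.447214

+0.447214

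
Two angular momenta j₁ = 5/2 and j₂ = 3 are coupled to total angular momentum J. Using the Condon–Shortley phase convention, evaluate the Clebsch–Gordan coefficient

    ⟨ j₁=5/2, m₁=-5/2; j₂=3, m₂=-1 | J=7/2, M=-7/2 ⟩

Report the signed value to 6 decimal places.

j₁+j₂−J=2  J+j₁−j₂=3  J−j₁+j₂=4  j₁+j₂+J+1=10
(j₁±m₁, j₂±m₂, J±M) = (0,5,2,4,0,7)
P² = 18432
sum k=2..2:
  [2] +1/288 = 1/288
S = 1/288
C² = P²·S² = 2/9 ; C = +0.471405

+√(2/9) = +0.471405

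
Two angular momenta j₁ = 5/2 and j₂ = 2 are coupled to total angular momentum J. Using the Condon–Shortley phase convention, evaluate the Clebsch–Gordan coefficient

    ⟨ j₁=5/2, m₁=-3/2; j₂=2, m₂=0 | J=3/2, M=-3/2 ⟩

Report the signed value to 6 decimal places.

+√(12/35) ≈ +0.585540

j₁+j₂−J=3  J+j₁−j₂=2  J−j₁+j₂=1  j₁+j₂+J+1=7
(j₁±m₁, j₂±m₂, J±M) = (1,4,2,2,0,3)
P² = 192/35
sum k=2..2:
  [2] +1/4 = 1/4
S = 1/4
C² = P²·S² = 12/35 ; C = +0.585540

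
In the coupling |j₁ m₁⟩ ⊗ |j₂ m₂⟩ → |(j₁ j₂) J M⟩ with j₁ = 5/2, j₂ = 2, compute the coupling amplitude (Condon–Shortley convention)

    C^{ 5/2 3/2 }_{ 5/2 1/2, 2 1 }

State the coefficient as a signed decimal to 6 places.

-0.414039

triangle: 2!·3!·2!/8! = 24/40320
(j±m)!: 3!·2!·3!·1!·4!·1! = 1728
prefactor² = (2J+1)·Δ·N² = 216/35
  k=1: −1/(1!·1!·1!·2!·2!·0!) = -1/4
  k=2: +1/(2!·0!·0!·1!·3!·1!) = 1/12
Σ = -1/6  ⇒  CG² = 216/35·(-1/6)² = 6/35
CG = −√(6/35) = -0.414039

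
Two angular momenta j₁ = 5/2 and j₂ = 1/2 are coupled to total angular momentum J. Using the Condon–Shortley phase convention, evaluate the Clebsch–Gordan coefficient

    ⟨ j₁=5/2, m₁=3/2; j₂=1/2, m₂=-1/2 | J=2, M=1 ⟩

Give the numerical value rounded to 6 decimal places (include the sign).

√[5·1!4!0!/6! · 4!1!0!1!3!1!] = √(24)
  +(−1)^0/∏(0,1,1,0,3,0)! = 1/6  (running 1/6)
⟨..|..⟩ = √(24)·(1/6) = +0.816497

+√(2/3) ≈ +0.816497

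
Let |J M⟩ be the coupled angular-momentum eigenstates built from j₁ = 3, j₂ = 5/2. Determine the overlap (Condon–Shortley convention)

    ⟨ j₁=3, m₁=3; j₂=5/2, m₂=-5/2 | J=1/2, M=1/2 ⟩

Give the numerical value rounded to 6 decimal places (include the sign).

+√(2/7) ≈ +0.534522

triangle: 5!·1!·0!/7! = 120/5040
(j±m)!: 6!·0!·0!·5!·1!·0! = 86400
prefactor² = (2J+1)·Δ·N² = 28800/7
  k=0: +1/(0!·5!·0!·0!·1!·0!) = 1/120
Σ = 1/120  ⇒  CG² = 28800/7·1/120² = 2/7
CG = +√(2/7) = +0.534522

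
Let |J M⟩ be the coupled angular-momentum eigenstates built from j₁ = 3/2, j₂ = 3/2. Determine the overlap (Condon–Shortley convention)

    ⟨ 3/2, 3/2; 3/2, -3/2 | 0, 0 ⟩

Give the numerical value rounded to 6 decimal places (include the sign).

+0.500000

triangle: 3!·0!·0!/4! = 6/24
(j±m)!: 3!·0!·0!·3!·0!·0! = 36
prefactor² = (2J+1)·Δ·N² = 9
  k=0: +1/(0!·3!·0!·0!·0!·0!) = 1/6
Σ = 1/6  ⇒  CG² = 9·1/6² = 1/4
CG = +√(1/4) = +0.500000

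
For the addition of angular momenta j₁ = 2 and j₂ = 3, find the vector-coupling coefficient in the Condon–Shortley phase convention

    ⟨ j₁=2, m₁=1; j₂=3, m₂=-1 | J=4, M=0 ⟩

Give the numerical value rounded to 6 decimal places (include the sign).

+√(5/14) ≈ +0.597614

triangle: 1!·3!·5!/10! = 720/3628800
(j±m)!: 3!·1!·2!·4!·4!·4! = 165888
prefactor² = (2J+1)·Δ·N² = 10368/35
  k=0: +1/(0!·1!·1!·2!·2!·3!) = 1/24
  k=1: −1/(1!·0!·0!·1!·3!·4!) = -1/144
Σ = 5/144  ⇒  CG² = 10368/35·5/144² = 5/14
CG = +√(5/14) = +0.597614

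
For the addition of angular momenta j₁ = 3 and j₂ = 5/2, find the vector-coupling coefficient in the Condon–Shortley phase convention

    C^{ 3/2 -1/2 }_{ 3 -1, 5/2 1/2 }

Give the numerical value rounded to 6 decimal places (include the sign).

-0.097590  (= −√(1/105))

j₁+j₂−J=4  J+j₁−j₂=2  J−j₁+j₂=1  j₁+j₂+J+1=8
(j₁±m₁, j₂±m₂, J±M) = (2,4,3,2,1,2)
P² = 192/35
sum k=2..3:
  [2] +1/8 = 1/8
  [3] −1/6 = -1/6
S = -1/24
C² = P²·S² = 1/105 ; C = -0.097590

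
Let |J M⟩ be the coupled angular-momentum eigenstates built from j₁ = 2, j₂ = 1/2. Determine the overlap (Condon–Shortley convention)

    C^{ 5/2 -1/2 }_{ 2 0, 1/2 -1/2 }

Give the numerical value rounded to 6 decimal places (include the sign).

triangle: 0!*4!*1!/6! = 24/720
(j±m)!: 2!*2!*0!*1!*2!*3! = 48
prefactor² = (2J+1)*Δ*N² = 48/5
  k=0: +1/(0!*0!*2!*0!*2!*1!) = 1/4
Σ = 1/4  ⇒  CG² = 48/5*1/4² = 3/5
CG = +√(3/5) = +0.774597

+0.774597  (= +√(3/5))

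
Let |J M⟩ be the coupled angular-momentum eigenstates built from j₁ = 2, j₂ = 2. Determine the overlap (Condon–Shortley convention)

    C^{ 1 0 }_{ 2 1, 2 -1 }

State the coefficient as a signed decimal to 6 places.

-0.316228

√[3·3!1!1!/6! · 3!1!1!3!1!1!] = √(9/10)
  +(−1)^0/∏(0,3,1,1,0,0)! = 1/6  (running 1/6)
  +(−1)^1/∏(1,2,0,0,1,1)! = -1/2  (running -1/3)
⟨..|..⟩ = √(9/10)·(-1/3) = -0.316228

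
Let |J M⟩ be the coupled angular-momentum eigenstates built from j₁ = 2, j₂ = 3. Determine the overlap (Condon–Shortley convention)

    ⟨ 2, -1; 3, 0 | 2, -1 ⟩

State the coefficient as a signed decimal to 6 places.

+0.534522  (= +√(2/7))

j₁+j₂−J=3  J+j₁−j₂=1  J−j₁+j₂=3  j₁+j₂+J+1=8
(j₁±m₁, j₂±m₂, J±M) = (1,3,3,3,1,3)
P² = 81/14
sum k=2..3:
  [2] +1/4 = 1/4
  [3] −1/36 = -1/36
S = 2/9
C² = P²·S² = 2/7 ; C = +0.534522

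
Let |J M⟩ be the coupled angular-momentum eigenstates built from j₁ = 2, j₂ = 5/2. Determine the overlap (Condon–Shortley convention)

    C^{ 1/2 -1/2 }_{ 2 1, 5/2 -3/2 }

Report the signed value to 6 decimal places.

−√(4/15) ≈ -0.516398

j₁+j₂−J=4  J+j₁−j₂=0  J−j₁+j₂=1  j₁+j₂+J+1=6
(j₁±m₁, j₂±m₂, J±M) = (3,1,1,4,0,1)
P² = 48/5
sum k=1..1:
  [1] −1/6 = -1/6
S = -1/6
C² = P²·S² = 4/15 ; C = -0.516398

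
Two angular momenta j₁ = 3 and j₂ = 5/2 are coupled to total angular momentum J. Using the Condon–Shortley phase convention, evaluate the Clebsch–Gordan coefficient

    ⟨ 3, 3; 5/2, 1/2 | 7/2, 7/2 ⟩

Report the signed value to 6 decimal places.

+0.577350

triangle: 2!*4!*3!/10! = 288/3628800
(j±m)!: 6!*0!*3!*2!*7!*0! = 43545600
prefactor² = (2J+1)*Δ*N² = 27648
  k=0: +1/(0!*2!*0!*3!*4!*0!) = 1/288
Σ = 1/288  ⇒  CG² = 27648*1/288² = 1/3
CG = +√(1/3) = +0.577350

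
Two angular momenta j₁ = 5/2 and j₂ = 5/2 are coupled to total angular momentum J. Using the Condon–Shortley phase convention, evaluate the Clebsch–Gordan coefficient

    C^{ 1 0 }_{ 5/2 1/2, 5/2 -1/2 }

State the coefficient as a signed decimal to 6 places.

√[3·4!1!1!/7! · 3!2!2!3!1!1!] = √(72/35)
  +(−1)^1/∏(1,3,1,1,0,0)! = -1/6  (running -1/6)
  +(−1)^2/∏(2,2,0,0,1,1)! = 1/4  (running 1/12)
⟨..|..⟩ = √(72/35)·(1/12) = +0.119523

+0.119523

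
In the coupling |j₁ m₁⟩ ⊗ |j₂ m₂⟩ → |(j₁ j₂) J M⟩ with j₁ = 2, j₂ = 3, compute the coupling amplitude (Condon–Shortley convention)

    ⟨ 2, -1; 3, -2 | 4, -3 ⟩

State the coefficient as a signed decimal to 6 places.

+0.223607

j₁+j₂−J=1  J+j₁−j₂=3  J−j₁+j₂=5  j₁+j₂+J+1=10
(j₁±m₁, j₂±m₂, J±M) = (1,3,1,5,1,7)
P² = 6480
sum k=0..1:
  [0] +1/144 = 1/144
  [1] −1/240 = -1/240
S = 1/360
C² = P²·S² = 1/20 ; C = +0.223607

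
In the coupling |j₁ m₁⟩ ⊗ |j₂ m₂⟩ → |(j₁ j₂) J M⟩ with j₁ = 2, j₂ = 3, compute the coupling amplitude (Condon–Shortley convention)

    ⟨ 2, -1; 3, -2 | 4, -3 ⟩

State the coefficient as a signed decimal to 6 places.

triangle: 1!×3!×5!/10! = 720/3628800
(j±m)!: 1!×3!×1!×5!×1!×7! = 3628800
prefactor² = (2J+1)×Δ×N² = 6480
  k=0: +1/(0!×1!×3!×1!×0!×4!) = 1/144
  k=1: −1/(1!×0!×2!×0!×1!×5!) = -1/240
Σ = 1/360  ⇒  CG² = 6480×1/360² = 1/20
CG = +√(1/20) = +0.223607

+0.223607  (= +√(1/20))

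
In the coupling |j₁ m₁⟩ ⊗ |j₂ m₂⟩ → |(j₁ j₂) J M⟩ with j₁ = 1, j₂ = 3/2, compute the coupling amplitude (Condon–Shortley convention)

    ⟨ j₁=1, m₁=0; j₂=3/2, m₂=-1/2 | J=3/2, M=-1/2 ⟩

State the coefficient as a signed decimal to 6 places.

triangle: 1!*1!*2!/5! = 2/120
(j±m)!: 1!*1!*1!*2!*1!*2! = 4
prefactor² = (2J+1)*Δ*N² = 4/15
  k=0: +1/(0!*1!*1!*1!*0!*1!) = 1
  k=1: −1/(1!*0!*0!*0!*1!*2!) = -1/2
Σ = 1/2  ⇒  CG² = 4/15*1/2² = 1/15
CG = +√(1/15) = +0.258199

+√(1/15) = +0.258199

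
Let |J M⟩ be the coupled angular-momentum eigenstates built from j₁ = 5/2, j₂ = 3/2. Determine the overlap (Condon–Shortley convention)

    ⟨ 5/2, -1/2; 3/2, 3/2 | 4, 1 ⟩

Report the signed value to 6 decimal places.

+0.422577

√[9·0!5!3!/9! · 2!3!3!0!5!3!] = √(6480/7)
  +(−1)^0/∏(0,0,3,3,2,0)! = 1/72  (running 1/72)
⟨..|..⟩ = √(6480/7)·(1/72) = +0.422577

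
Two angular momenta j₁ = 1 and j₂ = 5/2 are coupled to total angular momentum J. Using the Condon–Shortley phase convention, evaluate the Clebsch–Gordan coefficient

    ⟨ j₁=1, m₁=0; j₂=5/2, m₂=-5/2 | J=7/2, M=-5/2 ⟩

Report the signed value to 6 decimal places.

j₁+j₂−J=0  J+j₁−j₂=2  J−j₁+j₂=5  j₁+j₂+J+1=8
(j₁±m₁, j₂±m₂, J±M) = (1,1,0,5,1,6)
P² = 28800/7
sum k=0..0:
  [0] +1/120 = 1/120
S = 1/120
C² = P²·S² = 2/7 ; C = +0.534522

+√(2/7) = +0.534522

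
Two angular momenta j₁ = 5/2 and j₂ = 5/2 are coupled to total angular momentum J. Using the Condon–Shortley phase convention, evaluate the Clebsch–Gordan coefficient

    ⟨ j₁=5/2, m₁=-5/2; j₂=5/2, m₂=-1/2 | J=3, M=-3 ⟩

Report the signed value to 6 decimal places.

+√(5/18) = +0.527046

j₁+j₂−J=2  J+j₁−j₂=3  J−j₁+j₂=3  j₁+j₂+J+1=9
(j₁±m₁, j₂±m₂, J±M) = (0,5,2,3,0,6)
P² = 1440
sum k=2..2:
  [2] +1/72 = 1/72
S = 1/72
C² = P²·S² = 5/18 ; C = +0.527046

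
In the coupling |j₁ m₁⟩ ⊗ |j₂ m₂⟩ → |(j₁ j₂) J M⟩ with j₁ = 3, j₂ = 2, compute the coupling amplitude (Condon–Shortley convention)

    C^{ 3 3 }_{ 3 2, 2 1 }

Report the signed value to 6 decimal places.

-0.645497  (= −√(5/12))

√[7·2!4!2!/9! · 5!1!3!1!6!0!] = √(960)
  +(−1)^1/∏(1,1,0,2,4,0)! = -1/48  (running -1/48)
⟨..|..⟩ = √(960)·(-1/48) = -0.645497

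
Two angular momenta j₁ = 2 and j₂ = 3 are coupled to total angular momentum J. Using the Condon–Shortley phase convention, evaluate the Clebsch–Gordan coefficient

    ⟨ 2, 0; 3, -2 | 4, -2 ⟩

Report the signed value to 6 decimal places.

+√(12/35) ≈ +0.585540

triangle: 1!·3!·5!/10! = 720/3628800
(j±m)!: 2!·2!·1!·5!·2!·6! = 691200
prefactor² = (2J+1)·Δ·N² = 8640/7
  k=0: +1/(0!·1!·2!·1!·1!·4!) = 1/48
  k=1: −1/(1!·0!·1!·0!·2!·5!) = -1/240
Σ = 1/60  ⇒  CG² = 8640/7·1/60² = 12/35
CG = +√(12/35) = +0.585540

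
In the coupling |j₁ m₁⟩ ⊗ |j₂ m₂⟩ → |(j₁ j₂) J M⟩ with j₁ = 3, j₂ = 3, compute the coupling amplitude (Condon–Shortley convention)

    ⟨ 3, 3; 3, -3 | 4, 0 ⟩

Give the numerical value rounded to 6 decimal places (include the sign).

+0.241747  (= +√(9/154))

triangle: 2!*4!*4!/11! = 1152/39916800
(j±m)!: 6!*0!*0!*6!*4!*4! = 298598400
prefactor² = (2J+1)*Δ*N² = 5971968/77
  k=0: +1/(0!*2!*0!*0!*4!*4!) = 1/1152
Σ = 1/1152  ⇒  CG² = 5971968/77*1/1152² = 9/154
CG = +√(9/154) = +0.241747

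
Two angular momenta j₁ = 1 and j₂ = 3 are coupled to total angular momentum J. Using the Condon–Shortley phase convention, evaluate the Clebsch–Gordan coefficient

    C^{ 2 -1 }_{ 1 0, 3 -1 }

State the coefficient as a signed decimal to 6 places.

−√(8/21) = -0.617213

triangle: 2!×0!×4!/7! = 48/5040
(j±m)!: 1!×1!×2!×4!×1!×3! = 288
prefactor² = (2J+1)×Δ×N² = 96/7
  k=1: −1/(1!×1!×0!×1!×0!×3!) = -1/6
Σ = -1/6  ⇒  CG² = 96/7×(-1/6)² = 8/21
CG = −√(8/21) = -0.617213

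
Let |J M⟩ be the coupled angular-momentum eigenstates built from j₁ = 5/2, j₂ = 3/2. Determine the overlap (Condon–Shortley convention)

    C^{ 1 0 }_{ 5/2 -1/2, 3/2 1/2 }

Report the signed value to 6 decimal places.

+√(3/10) ≈ +0.547723

√[3·3!2!0!/6! · 2!3!2!1!1!1!] = √(6/5)
  +(−1)^2/∏(2,1,1,0,1,0)! = 1/2  (running 1/2)
⟨..|..⟩ = √(6/5)·(1/2) = +0.547723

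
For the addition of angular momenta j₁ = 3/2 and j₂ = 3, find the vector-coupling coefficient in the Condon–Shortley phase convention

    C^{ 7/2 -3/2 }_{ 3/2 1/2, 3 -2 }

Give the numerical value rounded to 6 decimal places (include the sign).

j₁+j₂−J=1  J+j₁−j₂=2  J−j₁+j₂=5  j₁+j₂+J+1=9
(j₁±m₁, j₂±m₂, J±M) = (2,1,1,5,2,5)
P² = 6400/21
sum k=0..1:
  [0] +1/24 = 1/24
  [1] −1/240 = -1/240
S = 3/80
C² = P²·S² = 3/7 ; C = +0.654654

+0.654654  (= +√(3/7))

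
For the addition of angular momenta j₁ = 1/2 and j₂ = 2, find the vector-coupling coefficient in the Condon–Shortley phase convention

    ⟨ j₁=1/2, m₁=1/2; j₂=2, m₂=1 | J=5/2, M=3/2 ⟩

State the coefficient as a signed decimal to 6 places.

j₁+j₂−J=0  J+j₁−j₂=1  J−j₁+j₂=4  j₁+j₂+J+1=6
(j₁±m₁, j₂±m₂, J±M) = (1,0,3,1,4,1)
P² = 144/5
sum k=0..0:
  [0] +1/6 = 1/6
S = 1/6
C² = P²·S² = 4/5 ; C = +0.894427

+√(4/5) ≈ +0.894427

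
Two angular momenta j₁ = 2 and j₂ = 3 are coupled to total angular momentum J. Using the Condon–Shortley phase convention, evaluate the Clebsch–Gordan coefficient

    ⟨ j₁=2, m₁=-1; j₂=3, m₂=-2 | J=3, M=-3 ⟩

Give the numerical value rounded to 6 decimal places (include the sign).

√[7·2!2!4!/9! · 1!3!1!5!0!6!] = √(960)
  +(−1)^1/∏(1,1,2,0,0,4)! = -1/48  (running -1/48)
⟨..|..⟩ = √(960)·(-1/48) = -0.645497

−√(5/12) = -0.645497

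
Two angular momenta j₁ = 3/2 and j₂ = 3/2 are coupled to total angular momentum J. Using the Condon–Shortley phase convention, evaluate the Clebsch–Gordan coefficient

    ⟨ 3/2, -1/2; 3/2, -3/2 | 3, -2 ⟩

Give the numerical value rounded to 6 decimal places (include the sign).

j₁+j₂−J=0  J+j₁−j₂=3  J−j₁+j₂=3  j₁+j₂+J+1=7
(j₁±m₁, j₂±m₂, J±M) = (1,2,0,3,1,5)
P² = 72
sum k=0..0:
  [0] +1/12 = 1/12
S = 1/12
C² = P²·S² = 1/2 ; C = +0.707107

+0.707107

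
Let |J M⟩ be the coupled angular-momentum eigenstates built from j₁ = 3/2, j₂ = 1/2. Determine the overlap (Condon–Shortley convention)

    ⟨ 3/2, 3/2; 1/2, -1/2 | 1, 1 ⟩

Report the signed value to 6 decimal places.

+0.866025  (= +√(3/4))

j₁+j₂−J=1  J+j₁−j₂=2  J−j₁+j₂=0  j₁+j₂+J+1=4
(j₁±m₁, j₂±m₂, J±M) = (3,0,0,1,2,0)
P² = 3
sum k=0..0:
  [0] +1/2 = 1/2
S = 1/2
C² = P²·S² = 3/4 ; C = +0.866025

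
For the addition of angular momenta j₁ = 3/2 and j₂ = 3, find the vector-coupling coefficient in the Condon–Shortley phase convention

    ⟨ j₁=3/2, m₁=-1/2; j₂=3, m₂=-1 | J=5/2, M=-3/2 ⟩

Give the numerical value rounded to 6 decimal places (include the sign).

-0.591608  (= −√(7/20))

√[6·2!1!4!/8! · 1!2!2!4!1!4!] = √(576/35)
  +(−1)^1/∏(1,1,1,1,0,3)! = -1/6  (running -1/6)
  +(−1)^2/∏(2,0,0,0,1,4)! = 1/48  (running -7/48)
⟨..|..⟩ = √(576/35)·(-7/48) = -0.591608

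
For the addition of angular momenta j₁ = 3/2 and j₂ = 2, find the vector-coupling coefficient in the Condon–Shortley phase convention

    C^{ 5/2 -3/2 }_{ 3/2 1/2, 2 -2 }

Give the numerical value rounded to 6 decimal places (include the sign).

+√(16/35) = +0.676123

j₁+j₂−J=1  J+j₁−j₂=2  J−j₁+j₂=3  j₁+j₂+J+1=7
(j₁±m₁, j₂±m₂, J±M) = (2,1,0,4,1,4)
P² = 576/35
sum k=0..0:
  [0] +1/6 = 1/6
S = 1/6
C² = P²·S² = 16/35 ; C = +0.676123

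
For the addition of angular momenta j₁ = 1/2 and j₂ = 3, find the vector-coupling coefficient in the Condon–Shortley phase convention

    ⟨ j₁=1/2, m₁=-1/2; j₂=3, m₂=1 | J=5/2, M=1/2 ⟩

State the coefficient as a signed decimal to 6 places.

triangle: 1!·0!·5!/7! = 120/5040
(j±m)!: 0!·1!·4!·2!·3!·2! = 576
prefactor² = (2J+1)·Δ·N² = 576/7
  k=1: −1/(1!·0!·0!·3!·0!·2!) = -1/12
Σ = -1/12  ⇒  CG² = 576/7·(-1/12)² = 4/7
CG = −√(4/7) = -0.755929

-0.755929  (= −√(4/7))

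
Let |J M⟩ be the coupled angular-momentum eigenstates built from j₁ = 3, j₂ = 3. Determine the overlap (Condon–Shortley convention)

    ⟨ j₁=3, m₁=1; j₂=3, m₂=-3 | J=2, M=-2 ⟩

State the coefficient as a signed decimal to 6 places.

triangle: 4!·2!·2!/9! = 96/362880
(j±m)!: 4!·2!·0!·6!·0!·4! = 829440
prefactor² = (2J+1)·Δ·N² = 7680/7
  k=0: +1/(0!·4!·2!·0!·0!·2!) = 1/96
Σ = 1/96  ⇒  CG² = 7680/7·1/96² = 5/42
CG = +√(5/42) = +0.345033

+√(5/42) = +0.345033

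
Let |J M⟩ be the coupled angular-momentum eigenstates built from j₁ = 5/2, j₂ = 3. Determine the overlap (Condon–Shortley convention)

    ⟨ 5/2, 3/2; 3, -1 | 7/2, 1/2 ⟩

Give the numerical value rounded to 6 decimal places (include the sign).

j₁+j₂−J=2  J+j₁−j₂=3  J−j₁+j₂=4  j₁+j₂+J+1=10
(j₁±m₁, j₂±m₂, J±M) = (4,1,2,4,4,3)
P² = 18432/175
sum k=0..1:
  [0] +1/16 = 1/16
  [1] −1/36 = -1/36
S = 5/144
C² = P²·S² = 8/63 ; C = +0.356348

+0.356348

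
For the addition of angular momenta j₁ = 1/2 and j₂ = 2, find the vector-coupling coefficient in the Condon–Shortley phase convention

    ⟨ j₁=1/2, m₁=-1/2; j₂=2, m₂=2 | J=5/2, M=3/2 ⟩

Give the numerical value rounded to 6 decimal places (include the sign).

triangle: 0!·1!·4!/6! = 24/720
(j±m)!: 0!·1!·4!·0!·4!·1! = 576
prefactor² = (2J+1)·Δ·N² = 576/5
  k=0: +1/(0!·0!·1!·4!·0!·0!) = 1/24
Σ = 1/24  ⇒  CG² = 576/5·1/24² = 1/5
CG = +√(1/5) = +0.447214

+√(1/5) ≈ +0.447214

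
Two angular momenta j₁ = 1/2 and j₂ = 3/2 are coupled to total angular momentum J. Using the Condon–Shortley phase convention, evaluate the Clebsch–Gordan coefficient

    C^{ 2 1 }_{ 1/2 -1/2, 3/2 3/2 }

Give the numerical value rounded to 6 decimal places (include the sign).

√[5·0!1!3!/5! · 0!1!3!0!3!1!] = √(9)
  +(−1)^0/∏(0,0,1,3,0,0)! = 1/6  (running 1/6)
⟨..|..⟩ = √(9)·(1/6) = +0.500000

+√(1/4) ≈ +0.500000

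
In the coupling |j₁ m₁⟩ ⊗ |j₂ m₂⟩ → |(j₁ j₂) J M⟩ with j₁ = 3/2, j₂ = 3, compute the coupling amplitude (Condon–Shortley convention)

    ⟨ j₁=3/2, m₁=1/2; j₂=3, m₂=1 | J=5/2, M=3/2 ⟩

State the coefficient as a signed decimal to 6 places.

−√(7/20) = -0.591608

triangle: 2!·1!·4!/8! = 48/40320
(j±m)!: 2!·1!·4!·2!·4!·1! = 2304
prefactor² = (2J+1)·Δ·N² = 576/35
  k=0: +1/(0!·2!·1!·4!·0!·0!) = 1/48
  k=1: −1/(1!·1!·0!·3!·1!·1!) = -1/6
Σ = -7/48  ⇒  CG² = 576/35·(-7/48)² = 7/20
CG = −√(7/20) = -0.591608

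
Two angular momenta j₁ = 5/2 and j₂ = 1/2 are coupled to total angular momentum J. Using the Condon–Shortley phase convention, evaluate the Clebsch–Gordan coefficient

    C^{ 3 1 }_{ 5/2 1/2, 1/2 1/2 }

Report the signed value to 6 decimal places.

+√(2/3) = +0.816497

j₁+j₂−J=0  J+j₁−j₂=5  J−j₁+j₂=1  j₁+j₂+J+1=7
(j₁±m₁, j₂±m₂, J±M) = (3,2,1,0,4,2)
P² = 96
sum k=0..0:
  [0] +1/12 = 1/12
S = 1/12
C² = P²·S² = 2/3 ; C = +0.816497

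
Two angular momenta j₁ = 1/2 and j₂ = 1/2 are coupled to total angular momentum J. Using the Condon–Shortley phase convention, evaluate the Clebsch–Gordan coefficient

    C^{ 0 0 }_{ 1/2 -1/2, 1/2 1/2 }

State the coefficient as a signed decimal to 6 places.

triangle: 1!*0!*0!/2! = 1/2
(j±m)!: 0!*1!*1!*0!*0!*0! = 1
prefactor² = (2J+1)*Δ*N² = 1/2
  k=1: −1/(1!*0!*0!*0!*0!*0!) = -1
Σ = -1  ⇒  CG² = 1/2*(-1)² = 1/2
CG = −√(1/2) = -0.707107

−√(1/2) = -0.707107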